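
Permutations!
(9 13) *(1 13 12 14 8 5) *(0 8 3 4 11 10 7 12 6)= [8, 13, 2, 4, 11, 1, 0, 12, 5, 6, 7, 10, 14, 9, 3]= (0 8 5 1 13 9 6)(3 4 11 10 7 12 14)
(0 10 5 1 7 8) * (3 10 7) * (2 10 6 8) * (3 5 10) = [7, 5, 3, 6, 4, 1, 8, 2, 0, 9, 10] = (10)(0 7 2 3 6 8)(1 5)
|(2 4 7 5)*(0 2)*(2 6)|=6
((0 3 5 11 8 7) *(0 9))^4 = (0 8 3 7 5 9 11)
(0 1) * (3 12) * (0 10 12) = (0 1 10 12 3) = [1, 10, 2, 0, 4, 5, 6, 7, 8, 9, 12, 11, 3]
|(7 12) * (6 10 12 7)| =3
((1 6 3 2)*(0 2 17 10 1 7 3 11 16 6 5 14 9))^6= ((0 2 7 3 17 10 1 5 14 9)(6 11 16))^6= (0 1 7 14 17)(2 5 3 9 10)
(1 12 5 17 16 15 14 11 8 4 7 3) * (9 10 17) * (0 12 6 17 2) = [12, 6, 0, 1, 7, 9, 17, 3, 4, 10, 2, 8, 5, 13, 11, 14, 15, 16] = (0 12 5 9 10 2)(1 6 17 16 15 14 11 8 4 7 3)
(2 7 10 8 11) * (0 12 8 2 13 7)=(0 12 8 11 13 7 10 2)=[12, 1, 0, 3, 4, 5, 6, 10, 11, 9, 2, 13, 8, 7]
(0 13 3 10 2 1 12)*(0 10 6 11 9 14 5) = [13, 12, 1, 6, 4, 0, 11, 7, 8, 14, 2, 9, 10, 3, 5] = (0 13 3 6 11 9 14 5)(1 12 10 2)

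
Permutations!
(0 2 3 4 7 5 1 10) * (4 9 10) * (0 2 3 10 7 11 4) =(0 3 9 7 5 1)(2 10)(4 11) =[3, 0, 10, 9, 11, 1, 6, 5, 8, 7, 2, 4]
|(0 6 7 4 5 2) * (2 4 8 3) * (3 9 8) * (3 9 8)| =6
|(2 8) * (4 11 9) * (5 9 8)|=|(2 5 9 4 11 8)|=6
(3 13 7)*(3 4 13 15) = [0, 1, 2, 15, 13, 5, 6, 4, 8, 9, 10, 11, 12, 7, 14, 3] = (3 15)(4 13 7)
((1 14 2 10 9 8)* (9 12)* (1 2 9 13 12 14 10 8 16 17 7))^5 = (1 17 9 10 7 16 14)(2 8)(12 13) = ((1 10 14 9 16 17 7)(2 8)(12 13))^5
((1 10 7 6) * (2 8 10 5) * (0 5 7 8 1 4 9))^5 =((0 5 2 1 7 6 4 9)(8 10))^5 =(0 6 2 9 7 5 4 1)(8 10)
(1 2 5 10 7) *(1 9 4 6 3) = (1 2 5 10 7 9 4 6 3) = [0, 2, 5, 1, 6, 10, 3, 9, 8, 4, 7]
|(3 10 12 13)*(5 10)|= |(3 5 10 12 13)|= 5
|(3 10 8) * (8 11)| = 4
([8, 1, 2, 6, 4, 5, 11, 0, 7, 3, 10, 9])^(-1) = [7, 1, 2, 9, 4, 5, 3, 8, 0, 11, 10, 6]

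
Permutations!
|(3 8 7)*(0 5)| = |(0 5)(3 8 7)| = 6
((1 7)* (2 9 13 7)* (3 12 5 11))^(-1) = (1 7 13 9 2)(3 11 5 12)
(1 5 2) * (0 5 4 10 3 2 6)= (0 5 6)(1 4 10 3 2)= [5, 4, 1, 2, 10, 6, 0, 7, 8, 9, 3]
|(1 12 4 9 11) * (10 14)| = |(1 12 4 9 11)(10 14)| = 10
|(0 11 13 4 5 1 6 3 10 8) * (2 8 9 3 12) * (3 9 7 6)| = 13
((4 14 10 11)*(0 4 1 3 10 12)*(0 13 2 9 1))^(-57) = (0 10 1 2 12 4 11 3 9 13 14)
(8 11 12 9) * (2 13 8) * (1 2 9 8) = (1 2 13)(8 11 12) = [0, 2, 13, 3, 4, 5, 6, 7, 11, 9, 10, 12, 8, 1]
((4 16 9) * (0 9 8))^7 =(0 4 8 9 16)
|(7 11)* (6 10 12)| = 6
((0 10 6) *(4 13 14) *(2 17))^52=(17)(0 10 6)(4 13 14)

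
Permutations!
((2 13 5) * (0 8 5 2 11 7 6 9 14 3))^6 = ((0 8 5 11 7 6 9 14 3)(2 13))^6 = (0 9 11)(3 6 5)(7 8 14)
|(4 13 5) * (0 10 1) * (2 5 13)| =3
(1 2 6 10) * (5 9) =(1 2 6 10)(5 9) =[0, 2, 6, 3, 4, 9, 10, 7, 8, 5, 1]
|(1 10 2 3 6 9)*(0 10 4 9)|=|(0 10 2 3 6)(1 4 9)|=15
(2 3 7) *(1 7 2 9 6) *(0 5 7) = (0 5 7 9 6 1)(2 3) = [5, 0, 3, 2, 4, 7, 1, 9, 8, 6]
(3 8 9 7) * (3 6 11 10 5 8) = (5 8 9 7 6 11 10) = [0, 1, 2, 3, 4, 8, 11, 6, 9, 7, 5, 10]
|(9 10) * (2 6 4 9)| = 5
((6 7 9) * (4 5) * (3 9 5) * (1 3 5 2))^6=((1 3 9 6 7 2)(4 5))^6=(9)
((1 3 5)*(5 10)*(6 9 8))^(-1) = (1 5 10 3)(6 8 9)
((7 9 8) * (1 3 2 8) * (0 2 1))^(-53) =(0 8 9 2 7)(1 3)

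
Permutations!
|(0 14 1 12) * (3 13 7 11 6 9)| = |(0 14 1 12)(3 13 7 11 6 9)| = 12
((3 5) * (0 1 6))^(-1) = (0 6 1)(3 5)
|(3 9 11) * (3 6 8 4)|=|(3 9 11 6 8 4)|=6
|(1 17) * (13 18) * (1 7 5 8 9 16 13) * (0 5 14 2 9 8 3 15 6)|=45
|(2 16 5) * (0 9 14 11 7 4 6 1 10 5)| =12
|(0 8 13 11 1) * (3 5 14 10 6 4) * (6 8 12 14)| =|(0 12 14 10 8 13 11 1)(3 5 6 4)| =8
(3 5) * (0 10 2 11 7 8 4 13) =[10, 1, 11, 5, 13, 3, 6, 8, 4, 9, 2, 7, 12, 0] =(0 10 2 11 7 8 4 13)(3 5)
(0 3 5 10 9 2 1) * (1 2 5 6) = [3, 0, 2, 6, 4, 10, 1, 7, 8, 5, 9] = (0 3 6 1)(5 10 9)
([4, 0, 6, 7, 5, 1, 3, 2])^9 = (0 4 5 1)(2 6 3 7)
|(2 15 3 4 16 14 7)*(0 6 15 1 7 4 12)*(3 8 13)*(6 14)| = 30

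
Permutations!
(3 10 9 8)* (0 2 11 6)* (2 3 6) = (0 3 10 9 8 6)(2 11) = [3, 1, 11, 10, 4, 5, 0, 7, 6, 8, 9, 2]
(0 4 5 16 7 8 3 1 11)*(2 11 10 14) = (0 4 5 16 7 8 3 1 10 14 2 11) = [4, 10, 11, 1, 5, 16, 6, 8, 3, 9, 14, 0, 12, 13, 2, 15, 7]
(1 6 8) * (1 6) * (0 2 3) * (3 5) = (0 2 5 3)(6 8) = [2, 1, 5, 0, 4, 3, 8, 7, 6]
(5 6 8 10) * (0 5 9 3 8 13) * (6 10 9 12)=(0 5 10 12 6 13)(3 8 9)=[5, 1, 2, 8, 4, 10, 13, 7, 9, 3, 12, 11, 6, 0]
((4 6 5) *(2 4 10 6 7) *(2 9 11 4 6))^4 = (11)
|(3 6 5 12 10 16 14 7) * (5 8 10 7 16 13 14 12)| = 9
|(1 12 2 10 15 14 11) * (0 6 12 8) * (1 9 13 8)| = 11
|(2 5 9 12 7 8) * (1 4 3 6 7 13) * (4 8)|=|(1 8 2 5 9 12 13)(3 6 7 4)|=28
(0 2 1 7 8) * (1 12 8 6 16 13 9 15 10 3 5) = (0 2 12 8)(1 7 6 16 13 9 15 10 3 5) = [2, 7, 12, 5, 4, 1, 16, 6, 0, 15, 3, 11, 8, 9, 14, 10, 13]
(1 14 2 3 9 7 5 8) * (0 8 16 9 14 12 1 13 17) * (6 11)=(0 8 13 17)(1 12)(2 3 14)(5 16 9 7)(6 11)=[8, 12, 3, 14, 4, 16, 11, 5, 13, 7, 10, 6, 1, 17, 2, 15, 9, 0]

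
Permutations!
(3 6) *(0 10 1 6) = [10, 6, 2, 0, 4, 5, 3, 7, 8, 9, 1] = (0 10 1 6 3)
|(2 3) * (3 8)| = 3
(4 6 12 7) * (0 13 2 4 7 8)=[13, 1, 4, 3, 6, 5, 12, 7, 0, 9, 10, 11, 8, 2]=(0 13 2 4 6 12 8)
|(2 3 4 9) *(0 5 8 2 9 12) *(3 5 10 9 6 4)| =6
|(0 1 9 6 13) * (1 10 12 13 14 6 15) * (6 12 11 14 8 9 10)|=11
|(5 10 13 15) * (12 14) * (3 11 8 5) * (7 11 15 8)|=4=|(3 15)(5 10 13 8)(7 11)(12 14)|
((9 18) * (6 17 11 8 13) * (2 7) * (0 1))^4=((0 1)(2 7)(6 17 11 8 13)(9 18))^4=(18)(6 13 8 11 17)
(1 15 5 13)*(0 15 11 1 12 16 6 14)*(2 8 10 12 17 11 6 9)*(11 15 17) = (0 17 15 5 13 11 1 6 14)(2 8 10 12 16 9) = [17, 6, 8, 3, 4, 13, 14, 7, 10, 2, 12, 1, 16, 11, 0, 5, 9, 15]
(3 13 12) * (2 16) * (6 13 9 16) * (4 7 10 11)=(2 6 13 12 3 9 16)(4 7 10 11)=[0, 1, 6, 9, 7, 5, 13, 10, 8, 16, 11, 4, 3, 12, 14, 15, 2]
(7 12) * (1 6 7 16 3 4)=(1 6 7 12 16 3 4)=[0, 6, 2, 4, 1, 5, 7, 12, 8, 9, 10, 11, 16, 13, 14, 15, 3]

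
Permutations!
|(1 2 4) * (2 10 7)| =5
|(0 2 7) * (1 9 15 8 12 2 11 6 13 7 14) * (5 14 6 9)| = |(0 11 9 15 8 12 2 6 13 7)(1 5 14)| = 30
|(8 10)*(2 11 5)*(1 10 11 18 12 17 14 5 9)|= |(1 10 8 11 9)(2 18 12 17 14 5)|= 30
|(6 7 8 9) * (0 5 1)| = |(0 5 1)(6 7 8 9)| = 12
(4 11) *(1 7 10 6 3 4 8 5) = (1 7 10 6 3 4 11 8 5) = [0, 7, 2, 4, 11, 1, 3, 10, 5, 9, 6, 8]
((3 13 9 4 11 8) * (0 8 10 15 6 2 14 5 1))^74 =(0 9 15 5 3 11 2)(1 13 10 14 8 4 6)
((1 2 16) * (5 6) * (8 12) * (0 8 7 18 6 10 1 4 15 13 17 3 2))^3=((0 8 12 7 18 6 5 10 1)(2 16 4 15 13 17 3))^3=(0 7 5)(1 12 6)(2 15 3 4 17 16 13)(8 18 10)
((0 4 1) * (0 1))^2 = ((0 4))^2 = (4)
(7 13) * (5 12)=(5 12)(7 13)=[0, 1, 2, 3, 4, 12, 6, 13, 8, 9, 10, 11, 5, 7]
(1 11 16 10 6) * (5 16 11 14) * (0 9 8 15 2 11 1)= [9, 14, 11, 3, 4, 16, 0, 7, 15, 8, 6, 1, 12, 13, 5, 2, 10]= (0 9 8 15 2 11 1 14 5 16 10 6)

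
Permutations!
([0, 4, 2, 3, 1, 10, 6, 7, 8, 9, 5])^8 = (10)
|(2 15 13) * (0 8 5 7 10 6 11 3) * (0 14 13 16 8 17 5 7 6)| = |(0 17 5 6 11 3 14 13 2 15 16 8 7 10)| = 14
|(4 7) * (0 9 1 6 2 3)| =|(0 9 1 6 2 3)(4 7)| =6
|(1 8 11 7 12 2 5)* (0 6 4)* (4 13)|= |(0 6 13 4)(1 8 11 7 12 2 5)|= 28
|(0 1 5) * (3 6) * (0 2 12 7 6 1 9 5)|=|(0 9 5 2 12 7 6 3 1)|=9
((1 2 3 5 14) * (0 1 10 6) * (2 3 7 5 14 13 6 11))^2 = (0 3 10 2 5 6 1 14 11 7 13)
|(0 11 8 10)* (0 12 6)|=6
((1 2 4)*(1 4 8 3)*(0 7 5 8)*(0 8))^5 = (0 5 7)(1 2 8 3)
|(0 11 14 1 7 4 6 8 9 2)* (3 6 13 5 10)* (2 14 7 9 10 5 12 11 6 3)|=15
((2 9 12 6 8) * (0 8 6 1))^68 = ((0 8 2 9 12 1))^68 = (0 2 12)(1 8 9)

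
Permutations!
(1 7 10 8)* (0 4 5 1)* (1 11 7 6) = (0 4 5 11 7 10 8)(1 6) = [4, 6, 2, 3, 5, 11, 1, 10, 0, 9, 8, 7]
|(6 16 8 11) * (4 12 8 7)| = 7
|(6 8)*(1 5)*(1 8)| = |(1 5 8 6)| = 4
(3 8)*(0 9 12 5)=(0 9 12 5)(3 8)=[9, 1, 2, 8, 4, 0, 6, 7, 3, 12, 10, 11, 5]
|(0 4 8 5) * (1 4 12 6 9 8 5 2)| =9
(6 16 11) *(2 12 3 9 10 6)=(2 12 3 9 10 6 16 11)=[0, 1, 12, 9, 4, 5, 16, 7, 8, 10, 6, 2, 3, 13, 14, 15, 11]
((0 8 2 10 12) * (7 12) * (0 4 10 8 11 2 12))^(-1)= ((0 11 2 8 12 4 10 7))^(-1)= (0 7 10 4 12 8 2 11)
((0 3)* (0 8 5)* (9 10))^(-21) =((0 3 8 5)(9 10))^(-21) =(0 5 8 3)(9 10)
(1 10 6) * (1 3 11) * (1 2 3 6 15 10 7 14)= (1 7 14)(2 3 11)(10 15)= [0, 7, 3, 11, 4, 5, 6, 14, 8, 9, 15, 2, 12, 13, 1, 10]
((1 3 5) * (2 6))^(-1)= (1 5 3)(2 6)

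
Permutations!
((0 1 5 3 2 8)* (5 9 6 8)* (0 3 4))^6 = (0 2 6)(1 5 8)(3 9 4)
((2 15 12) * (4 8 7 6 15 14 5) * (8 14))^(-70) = (2 7 15)(4 5 14)(6 12 8)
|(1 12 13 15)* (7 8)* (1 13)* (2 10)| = 2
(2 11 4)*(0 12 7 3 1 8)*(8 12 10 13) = [10, 12, 11, 1, 2, 5, 6, 3, 0, 9, 13, 4, 7, 8] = (0 10 13 8)(1 12 7 3)(2 11 4)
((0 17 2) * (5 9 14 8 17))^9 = (0 9 8 2 5 14 17)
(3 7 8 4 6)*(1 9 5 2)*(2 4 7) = (1 9 5 4 6 3 2)(7 8) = [0, 9, 1, 2, 6, 4, 3, 8, 7, 5]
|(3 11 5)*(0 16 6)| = 3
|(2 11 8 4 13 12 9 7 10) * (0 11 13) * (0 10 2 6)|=30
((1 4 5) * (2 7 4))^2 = ((1 2 7 4 5))^2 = (1 7 5 2 4)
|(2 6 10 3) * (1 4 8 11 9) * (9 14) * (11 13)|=|(1 4 8 13 11 14 9)(2 6 10 3)|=28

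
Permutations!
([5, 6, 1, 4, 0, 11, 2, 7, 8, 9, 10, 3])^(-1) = [4, 2, 6, 11, 3, 0, 1, 7, 8, 9, 10, 5]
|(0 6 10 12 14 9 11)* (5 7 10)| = |(0 6 5 7 10 12 14 9 11)| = 9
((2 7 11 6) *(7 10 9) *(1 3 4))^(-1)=((1 3 4)(2 10 9 7 11 6))^(-1)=(1 4 3)(2 6 11 7 9 10)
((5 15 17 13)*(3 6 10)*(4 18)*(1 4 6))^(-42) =(18)(5 17)(13 15)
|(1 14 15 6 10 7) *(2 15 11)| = 8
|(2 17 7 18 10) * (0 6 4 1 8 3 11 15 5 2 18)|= 12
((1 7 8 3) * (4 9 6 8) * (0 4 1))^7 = ((0 4 9 6 8 3)(1 7))^7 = (0 4 9 6 8 3)(1 7)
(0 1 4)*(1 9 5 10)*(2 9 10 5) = [10, 4, 9, 3, 0, 5, 6, 7, 8, 2, 1] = (0 10 1 4)(2 9)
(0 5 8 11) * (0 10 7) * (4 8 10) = (0 5 10 7)(4 8 11) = [5, 1, 2, 3, 8, 10, 6, 0, 11, 9, 7, 4]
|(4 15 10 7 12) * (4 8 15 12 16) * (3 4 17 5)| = |(3 4 12 8 15 10 7 16 17 5)| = 10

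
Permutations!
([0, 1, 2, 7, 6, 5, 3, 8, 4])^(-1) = [0, 1, 2, 6, 8, 5, 4, 3, 7]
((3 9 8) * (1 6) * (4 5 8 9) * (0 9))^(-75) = (0 9)(1 6)(3 4 5 8)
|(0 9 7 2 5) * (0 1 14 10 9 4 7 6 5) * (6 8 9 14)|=12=|(0 4 7 2)(1 6 5)(8 9)(10 14)|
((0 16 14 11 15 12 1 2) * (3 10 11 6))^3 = (0 6 11 1 16 3 15 2 14 10 12)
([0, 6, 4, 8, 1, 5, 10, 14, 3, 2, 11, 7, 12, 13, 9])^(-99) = (14)(3 8)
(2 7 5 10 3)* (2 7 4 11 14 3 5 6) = [0, 1, 4, 7, 11, 10, 2, 6, 8, 9, 5, 14, 12, 13, 3] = (2 4 11 14 3 7 6)(5 10)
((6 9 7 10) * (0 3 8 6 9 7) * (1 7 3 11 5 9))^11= (0 9 5 11)(1 10 7)(3 6 8)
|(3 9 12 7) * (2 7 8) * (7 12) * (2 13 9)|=|(2 12 8 13 9 7 3)|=7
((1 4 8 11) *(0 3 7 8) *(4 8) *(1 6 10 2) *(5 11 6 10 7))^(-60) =(0 1 3 8 5 6 11 7 10 4 2) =((0 3 5 11 10 2 1 8 6 7 4))^(-60)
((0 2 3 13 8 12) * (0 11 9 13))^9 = ((0 2 3)(8 12 11 9 13))^9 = (8 13 9 11 12)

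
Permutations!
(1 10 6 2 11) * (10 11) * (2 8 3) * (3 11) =(1 3 2 10 6 8 11) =[0, 3, 10, 2, 4, 5, 8, 7, 11, 9, 6, 1]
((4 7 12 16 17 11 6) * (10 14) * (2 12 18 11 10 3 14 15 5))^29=(2 12 16 17 10 15 5)(3 14)(4 6 11 18 7)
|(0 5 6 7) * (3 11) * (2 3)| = |(0 5 6 7)(2 3 11)| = 12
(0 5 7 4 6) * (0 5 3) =(0 3)(4 6 5 7) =[3, 1, 2, 0, 6, 7, 5, 4]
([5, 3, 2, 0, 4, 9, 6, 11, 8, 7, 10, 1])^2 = [9, 0, 2, 5, 4, 7, 6, 1, 8, 11, 10, 3]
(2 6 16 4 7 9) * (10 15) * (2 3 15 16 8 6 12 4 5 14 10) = (2 12 4 7 9 3 15)(5 14 10 16)(6 8) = [0, 1, 12, 15, 7, 14, 8, 9, 6, 3, 16, 11, 4, 13, 10, 2, 5]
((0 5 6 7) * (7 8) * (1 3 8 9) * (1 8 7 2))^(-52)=(0 6 8 1 7 5 9 2 3)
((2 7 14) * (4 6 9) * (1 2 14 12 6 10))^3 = (14)(1 12 4 2 6 10 7 9)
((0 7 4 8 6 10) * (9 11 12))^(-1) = (0 10 6 8 4 7)(9 12 11)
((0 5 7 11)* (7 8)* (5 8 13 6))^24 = (13)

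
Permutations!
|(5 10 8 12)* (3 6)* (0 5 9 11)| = |(0 5 10 8 12 9 11)(3 6)| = 14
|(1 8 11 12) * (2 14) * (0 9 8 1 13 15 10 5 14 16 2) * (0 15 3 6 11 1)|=20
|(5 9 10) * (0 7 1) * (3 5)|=12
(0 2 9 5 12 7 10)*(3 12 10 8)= [2, 1, 9, 12, 4, 10, 6, 8, 3, 5, 0, 11, 7]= (0 2 9 5 10)(3 12 7 8)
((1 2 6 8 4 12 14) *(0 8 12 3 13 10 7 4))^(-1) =(0 8)(1 14 12 6 2)(3 4 7 10 13)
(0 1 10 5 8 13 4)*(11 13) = (0 1 10 5 8 11 13 4) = [1, 10, 2, 3, 0, 8, 6, 7, 11, 9, 5, 13, 12, 4]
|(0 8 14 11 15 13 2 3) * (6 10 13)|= |(0 8 14 11 15 6 10 13 2 3)|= 10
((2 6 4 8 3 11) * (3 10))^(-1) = (2 11 3 10 8 4 6)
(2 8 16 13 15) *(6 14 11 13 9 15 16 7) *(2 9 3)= (2 8 7 6 14 11 13 16 3)(9 15)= [0, 1, 8, 2, 4, 5, 14, 6, 7, 15, 10, 13, 12, 16, 11, 9, 3]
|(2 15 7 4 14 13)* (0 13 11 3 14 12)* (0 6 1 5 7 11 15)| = 12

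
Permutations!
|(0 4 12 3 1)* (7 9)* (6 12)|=6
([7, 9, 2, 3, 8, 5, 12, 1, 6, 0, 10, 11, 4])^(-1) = [9, 7, 2, 3, 12, 5, 8, 0, 4, 1, 10, 11, 6]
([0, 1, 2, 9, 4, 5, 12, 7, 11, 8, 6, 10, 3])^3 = (3 11 12 8 6 9 10)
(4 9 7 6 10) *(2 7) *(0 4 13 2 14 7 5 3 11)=[4, 1, 5, 11, 9, 3, 10, 6, 8, 14, 13, 0, 12, 2, 7]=(0 4 9 14 7 6 10 13 2 5 3 11)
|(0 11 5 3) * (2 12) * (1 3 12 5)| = |(0 11 1 3)(2 5 12)| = 12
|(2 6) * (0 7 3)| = 6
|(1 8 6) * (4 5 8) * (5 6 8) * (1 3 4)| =3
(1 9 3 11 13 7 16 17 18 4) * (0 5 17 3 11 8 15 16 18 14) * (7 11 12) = [5, 9, 2, 8, 1, 17, 6, 18, 15, 12, 10, 13, 7, 11, 0, 16, 3, 14, 4] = (0 5 17 14)(1 9 12 7 18 4)(3 8 15 16)(11 13)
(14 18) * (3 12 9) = (3 12 9)(14 18) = [0, 1, 2, 12, 4, 5, 6, 7, 8, 3, 10, 11, 9, 13, 18, 15, 16, 17, 14]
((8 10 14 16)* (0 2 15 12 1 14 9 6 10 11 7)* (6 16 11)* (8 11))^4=((0 2 15 12 1 14 8 6 10 9 16 11 7))^4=(0 1 10 7 12 6 11 15 8 16 2 14 9)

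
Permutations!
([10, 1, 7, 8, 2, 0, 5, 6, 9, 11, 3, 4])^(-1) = (0 5 6 7 2 4 11 9 8 3 10)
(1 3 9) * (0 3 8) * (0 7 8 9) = [3, 9, 2, 0, 4, 5, 6, 8, 7, 1] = (0 3)(1 9)(7 8)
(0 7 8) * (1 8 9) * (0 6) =(0 7 9 1 8 6) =[7, 8, 2, 3, 4, 5, 0, 9, 6, 1]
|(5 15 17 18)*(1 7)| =4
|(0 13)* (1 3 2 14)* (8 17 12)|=|(0 13)(1 3 2 14)(8 17 12)|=12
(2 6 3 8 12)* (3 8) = (2 6 8 12) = [0, 1, 6, 3, 4, 5, 8, 7, 12, 9, 10, 11, 2]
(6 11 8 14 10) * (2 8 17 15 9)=(2 8 14 10 6 11 17 15 9)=[0, 1, 8, 3, 4, 5, 11, 7, 14, 2, 6, 17, 12, 13, 10, 9, 16, 15]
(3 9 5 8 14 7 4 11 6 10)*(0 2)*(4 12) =(0 2)(3 9 5 8 14 7 12 4 11 6 10) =[2, 1, 0, 9, 11, 8, 10, 12, 14, 5, 3, 6, 4, 13, 7]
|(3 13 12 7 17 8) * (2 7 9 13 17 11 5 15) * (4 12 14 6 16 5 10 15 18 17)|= |(2 7 11 10 15)(3 4 12 9 13 14 6 16 5 18 17 8)|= 60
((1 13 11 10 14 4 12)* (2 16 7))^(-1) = (1 12 4 14 10 11 13)(2 7 16)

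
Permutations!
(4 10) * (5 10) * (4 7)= (4 5 10 7)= [0, 1, 2, 3, 5, 10, 6, 4, 8, 9, 7]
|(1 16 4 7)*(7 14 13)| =6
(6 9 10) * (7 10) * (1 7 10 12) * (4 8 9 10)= (1 7 12)(4 8 9)(6 10)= [0, 7, 2, 3, 8, 5, 10, 12, 9, 4, 6, 11, 1]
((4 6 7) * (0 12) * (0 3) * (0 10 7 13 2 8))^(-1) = ((0 12 3 10 7 4 6 13 2 8))^(-1) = (0 8 2 13 6 4 7 10 3 12)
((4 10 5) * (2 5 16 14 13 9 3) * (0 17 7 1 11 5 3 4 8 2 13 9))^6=(0 8 7 3 11)(1 13 5 17 2)(4 10 16 14 9)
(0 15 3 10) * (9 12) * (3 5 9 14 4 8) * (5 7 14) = (0 15 7 14 4 8 3 10)(5 9 12) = [15, 1, 2, 10, 8, 9, 6, 14, 3, 12, 0, 11, 5, 13, 4, 7]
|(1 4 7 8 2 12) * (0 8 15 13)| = |(0 8 2 12 1 4 7 15 13)| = 9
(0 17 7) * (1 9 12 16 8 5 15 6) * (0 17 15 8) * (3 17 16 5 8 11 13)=(0 15 6 1 9 12 5 11 13 3 17 7 16)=[15, 9, 2, 17, 4, 11, 1, 16, 8, 12, 10, 13, 5, 3, 14, 6, 0, 7]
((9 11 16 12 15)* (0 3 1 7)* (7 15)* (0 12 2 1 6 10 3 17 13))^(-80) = (0 17 13)(1 16 9)(2 11 15)(3 6 10)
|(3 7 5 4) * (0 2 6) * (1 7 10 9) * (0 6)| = |(0 2)(1 7 5 4 3 10 9)| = 14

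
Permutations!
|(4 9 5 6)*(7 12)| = |(4 9 5 6)(7 12)| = 4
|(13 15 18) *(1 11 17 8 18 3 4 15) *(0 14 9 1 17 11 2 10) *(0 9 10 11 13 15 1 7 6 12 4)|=17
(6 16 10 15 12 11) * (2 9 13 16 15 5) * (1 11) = (1 11 6 15 12)(2 9 13 16 10 5) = [0, 11, 9, 3, 4, 2, 15, 7, 8, 13, 5, 6, 1, 16, 14, 12, 10]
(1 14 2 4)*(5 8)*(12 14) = (1 12 14 2 4)(5 8) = [0, 12, 4, 3, 1, 8, 6, 7, 5, 9, 10, 11, 14, 13, 2]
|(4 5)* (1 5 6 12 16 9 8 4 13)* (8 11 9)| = 30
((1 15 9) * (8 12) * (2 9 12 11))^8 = (1 15 12 8 11 2 9)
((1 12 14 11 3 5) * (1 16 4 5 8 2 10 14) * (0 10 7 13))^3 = (16)(0 11 2)(1 12)(3 7 10)(8 13 14)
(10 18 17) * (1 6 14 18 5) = (1 6 14 18 17 10 5) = [0, 6, 2, 3, 4, 1, 14, 7, 8, 9, 5, 11, 12, 13, 18, 15, 16, 10, 17]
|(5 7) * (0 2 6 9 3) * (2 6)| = |(0 6 9 3)(5 7)| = 4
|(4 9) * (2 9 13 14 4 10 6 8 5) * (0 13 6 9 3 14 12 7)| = 28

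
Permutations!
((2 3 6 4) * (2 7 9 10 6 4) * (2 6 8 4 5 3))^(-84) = (4 7 9 10 8)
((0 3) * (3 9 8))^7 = (0 3 8 9)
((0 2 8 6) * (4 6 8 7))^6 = ((8)(0 2 7 4 6))^6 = (8)(0 2 7 4 6)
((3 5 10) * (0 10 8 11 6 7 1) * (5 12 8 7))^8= (0 7 6 8 3)(1 5 11 12 10)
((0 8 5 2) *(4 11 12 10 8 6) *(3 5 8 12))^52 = ((0 6 4 11 3 5 2)(10 12))^52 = (12)(0 11 2 4 5 6 3)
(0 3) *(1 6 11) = (0 3)(1 6 11) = [3, 6, 2, 0, 4, 5, 11, 7, 8, 9, 10, 1]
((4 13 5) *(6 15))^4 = (15)(4 13 5)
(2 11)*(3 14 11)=[0, 1, 3, 14, 4, 5, 6, 7, 8, 9, 10, 2, 12, 13, 11]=(2 3 14 11)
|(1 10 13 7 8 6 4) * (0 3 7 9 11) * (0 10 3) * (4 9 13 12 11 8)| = |(13)(1 3 7 4)(6 9 8)(10 12 11)| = 12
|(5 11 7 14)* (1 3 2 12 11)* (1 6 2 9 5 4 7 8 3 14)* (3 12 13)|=12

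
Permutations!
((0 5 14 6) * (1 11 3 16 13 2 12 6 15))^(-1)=(0 6 12 2 13 16 3 11 1 15 14 5)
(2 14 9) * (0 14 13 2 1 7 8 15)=(0 14 9 1 7 8 15)(2 13)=[14, 7, 13, 3, 4, 5, 6, 8, 15, 1, 10, 11, 12, 2, 9, 0]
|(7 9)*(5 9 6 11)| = 5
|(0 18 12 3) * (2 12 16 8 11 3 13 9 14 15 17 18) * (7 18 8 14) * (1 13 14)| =18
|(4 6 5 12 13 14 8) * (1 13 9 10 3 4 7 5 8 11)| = |(1 13 14 11)(3 4 6 8 7 5 12 9 10)| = 36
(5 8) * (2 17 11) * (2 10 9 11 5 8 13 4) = [0, 1, 17, 3, 2, 13, 6, 7, 8, 11, 9, 10, 12, 4, 14, 15, 16, 5] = (2 17 5 13 4)(9 11 10)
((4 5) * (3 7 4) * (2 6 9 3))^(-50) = (2 5 4 7 3 9 6)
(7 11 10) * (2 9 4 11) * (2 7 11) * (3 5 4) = (2 9 3 5 4)(10 11) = [0, 1, 9, 5, 2, 4, 6, 7, 8, 3, 11, 10]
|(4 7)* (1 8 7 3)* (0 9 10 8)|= |(0 9 10 8 7 4 3 1)|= 8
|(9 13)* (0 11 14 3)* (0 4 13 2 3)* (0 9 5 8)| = 10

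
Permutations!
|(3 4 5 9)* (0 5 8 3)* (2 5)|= 12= |(0 2 5 9)(3 4 8)|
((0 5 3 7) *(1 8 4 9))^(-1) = ((0 5 3 7)(1 8 4 9))^(-1) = (0 7 3 5)(1 9 4 8)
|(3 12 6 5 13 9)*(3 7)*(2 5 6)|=|(2 5 13 9 7 3 12)|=7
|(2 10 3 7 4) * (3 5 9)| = |(2 10 5 9 3 7 4)| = 7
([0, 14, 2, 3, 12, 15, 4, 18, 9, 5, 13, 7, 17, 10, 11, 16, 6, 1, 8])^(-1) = [0, 17, 2, 3, 6, 9, 16, 11, 18, 8, 13, 14, 4, 10, 1, 5, 15, 12, 7]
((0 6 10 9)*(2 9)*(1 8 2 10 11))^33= (0 2 1 6 9 8 11)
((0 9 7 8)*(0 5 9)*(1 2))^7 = ((1 2)(5 9 7 8))^7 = (1 2)(5 8 7 9)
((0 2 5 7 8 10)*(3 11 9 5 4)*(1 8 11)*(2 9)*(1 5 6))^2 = ((0 9 6 1 8 10)(2 4 3 5 7 11))^2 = (0 6 8)(1 10 9)(2 3 7)(4 5 11)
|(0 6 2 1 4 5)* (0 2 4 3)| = |(0 6 4 5 2 1 3)| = 7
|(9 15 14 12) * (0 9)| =|(0 9 15 14 12)| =5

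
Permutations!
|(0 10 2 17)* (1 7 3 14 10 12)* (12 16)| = |(0 16 12 1 7 3 14 10 2 17)| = 10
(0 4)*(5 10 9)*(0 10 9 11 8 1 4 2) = [2, 4, 0, 3, 10, 9, 6, 7, 1, 5, 11, 8] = (0 2)(1 4 10 11 8)(5 9)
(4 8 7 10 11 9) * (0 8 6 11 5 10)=(0 8 7)(4 6 11 9)(5 10)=[8, 1, 2, 3, 6, 10, 11, 0, 7, 4, 5, 9]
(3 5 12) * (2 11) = [0, 1, 11, 5, 4, 12, 6, 7, 8, 9, 10, 2, 3] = (2 11)(3 5 12)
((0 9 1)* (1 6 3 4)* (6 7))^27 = ((0 9 7 6 3 4 1))^27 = (0 1 4 3 6 7 9)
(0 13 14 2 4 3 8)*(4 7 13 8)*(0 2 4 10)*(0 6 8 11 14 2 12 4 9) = (0 11 14 9)(2 7 13)(3 10 6 8 12 4) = [11, 1, 7, 10, 3, 5, 8, 13, 12, 0, 6, 14, 4, 2, 9]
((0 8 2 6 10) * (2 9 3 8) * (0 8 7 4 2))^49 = (2 6 10 8 9 3 7 4)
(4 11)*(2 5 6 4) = (2 5 6 4 11) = [0, 1, 5, 3, 11, 6, 4, 7, 8, 9, 10, 2]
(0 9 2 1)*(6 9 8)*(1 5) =(0 8 6 9 2 5 1) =[8, 0, 5, 3, 4, 1, 9, 7, 6, 2]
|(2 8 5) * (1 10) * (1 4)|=3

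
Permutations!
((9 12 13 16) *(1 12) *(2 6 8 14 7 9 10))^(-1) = (1 9 7 14 8 6 2 10 16 13 12)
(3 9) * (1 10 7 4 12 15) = (1 10 7 4 12 15)(3 9) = [0, 10, 2, 9, 12, 5, 6, 4, 8, 3, 7, 11, 15, 13, 14, 1]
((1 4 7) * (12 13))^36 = (13)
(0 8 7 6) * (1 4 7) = (0 8 1 4 7 6) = [8, 4, 2, 3, 7, 5, 0, 6, 1]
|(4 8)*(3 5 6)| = |(3 5 6)(4 8)| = 6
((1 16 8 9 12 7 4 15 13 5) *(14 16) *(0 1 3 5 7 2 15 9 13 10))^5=((0 1 14 16 8 13 7 4 9 12 2 15 10)(3 5))^5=(0 13 2 14 4 10 8 12 1 7 15 16 9)(3 5)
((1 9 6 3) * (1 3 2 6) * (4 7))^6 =(9) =((1 9)(2 6)(4 7))^6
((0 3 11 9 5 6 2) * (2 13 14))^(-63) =(14)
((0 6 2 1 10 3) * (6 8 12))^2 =(0 12 2 10)(1 3 8 6)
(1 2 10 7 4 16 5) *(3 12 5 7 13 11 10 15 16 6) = (1 2 15 16 7 4 6 3 12 5)(10 13 11) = [0, 2, 15, 12, 6, 1, 3, 4, 8, 9, 13, 10, 5, 11, 14, 16, 7]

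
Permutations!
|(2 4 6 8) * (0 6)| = 5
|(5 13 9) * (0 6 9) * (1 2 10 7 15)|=5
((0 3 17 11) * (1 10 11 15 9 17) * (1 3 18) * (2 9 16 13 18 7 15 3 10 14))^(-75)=((0 7 15 16 13 18 1 14 2 9 17 3 10 11))^(-75)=(0 9 13 11 2 16 10 14 15 3 1 7 17 18)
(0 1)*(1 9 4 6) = (0 9 4 6 1) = [9, 0, 2, 3, 6, 5, 1, 7, 8, 4]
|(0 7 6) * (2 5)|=|(0 7 6)(2 5)|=6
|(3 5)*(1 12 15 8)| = 4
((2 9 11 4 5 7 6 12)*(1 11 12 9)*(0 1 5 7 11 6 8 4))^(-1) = (0 11 5 2 12 9 6 1)(4 8 7)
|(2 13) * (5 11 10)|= 6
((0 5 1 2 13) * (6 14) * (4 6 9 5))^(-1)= (0 13 2 1 5 9 14 6 4)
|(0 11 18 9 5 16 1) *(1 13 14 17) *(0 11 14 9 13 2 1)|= 24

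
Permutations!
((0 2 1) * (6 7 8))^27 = (8) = ((0 2 1)(6 7 8))^27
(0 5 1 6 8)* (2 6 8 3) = (0 5 1 8)(2 6 3) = [5, 8, 6, 2, 4, 1, 3, 7, 0]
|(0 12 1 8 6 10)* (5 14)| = |(0 12 1 8 6 10)(5 14)| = 6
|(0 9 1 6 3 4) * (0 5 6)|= 12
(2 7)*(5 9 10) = [0, 1, 7, 3, 4, 9, 6, 2, 8, 10, 5] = (2 7)(5 9 10)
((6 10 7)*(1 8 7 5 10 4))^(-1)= ((1 8 7 6 4)(5 10))^(-1)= (1 4 6 7 8)(5 10)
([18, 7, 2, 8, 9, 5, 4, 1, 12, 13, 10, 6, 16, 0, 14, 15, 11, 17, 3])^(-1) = (0 13 9 4 6 11 16 12 8 3 18)(1 7)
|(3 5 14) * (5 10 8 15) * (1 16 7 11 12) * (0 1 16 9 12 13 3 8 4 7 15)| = |(0 1 9 12 16 15 5 14 8)(3 10 4 7 11 13)| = 18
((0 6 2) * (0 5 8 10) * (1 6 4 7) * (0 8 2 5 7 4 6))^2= (10)(0 5 7)(1 6 2)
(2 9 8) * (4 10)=(2 9 8)(4 10)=[0, 1, 9, 3, 10, 5, 6, 7, 2, 8, 4]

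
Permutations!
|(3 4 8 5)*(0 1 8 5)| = 3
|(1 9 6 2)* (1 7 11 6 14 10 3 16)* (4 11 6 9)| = 24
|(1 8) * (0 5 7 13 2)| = |(0 5 7 13 2)(1 8)| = 10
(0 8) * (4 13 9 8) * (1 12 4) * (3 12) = (0 1 3 12 4 13 9 8) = [1, 3, 2, 12, 13, 5, 6, 7, 0, 8, 10, 11, 4, 9]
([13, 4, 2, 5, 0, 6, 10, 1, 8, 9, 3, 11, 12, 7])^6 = [13, 4, 2, 6, 0, 10, 3, 1, 8, 9, 5, 11, 12, 7]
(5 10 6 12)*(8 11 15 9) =(5 10 6 12)(8 11 15 9) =[0, 1, 2, 3, 4, 10, 12, 7, 11, 8, 6, 15, 5, 13, 14, 9]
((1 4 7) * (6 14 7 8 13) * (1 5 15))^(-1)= (1 15 5 7 14 6 13 8 4)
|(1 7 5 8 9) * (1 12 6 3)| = 8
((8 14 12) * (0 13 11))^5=((0 13 11)(8 14 12))^5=(0 11 13)(8 12 14)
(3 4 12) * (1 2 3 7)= (1 2 3 4 12 7)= [0, 2, 3, 4, 12, 5, 6, 1, 8, 9, 10, 11, 7]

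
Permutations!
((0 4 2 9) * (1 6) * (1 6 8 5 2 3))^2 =((0 4 3 1 8 5 2 9))^2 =(0 3 8 2)(1 5 9 4)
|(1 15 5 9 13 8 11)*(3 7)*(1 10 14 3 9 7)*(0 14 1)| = |(0 14 3)(1 15 5 7 9 13 8 11 10)| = 9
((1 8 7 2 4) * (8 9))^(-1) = (1 4 2 7 8 9)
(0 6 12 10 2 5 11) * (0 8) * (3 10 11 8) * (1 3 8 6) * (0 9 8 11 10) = (0 1 3)(2 5 6 12 10)(8 9) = [1, 3, 5, 0, 4, 6, 12, 7, 9, 8, 2, 11, 10]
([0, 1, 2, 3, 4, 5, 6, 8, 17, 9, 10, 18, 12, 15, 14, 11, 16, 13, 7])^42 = (18)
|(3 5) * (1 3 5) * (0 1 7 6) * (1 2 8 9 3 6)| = 8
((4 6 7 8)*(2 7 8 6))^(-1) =((2 7 6 8 4))^(-1) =(2 4 8 6 7)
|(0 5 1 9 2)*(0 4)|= |(0 5 1 9 2 4)|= 6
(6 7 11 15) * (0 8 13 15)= (0 8 13 15 6 7 11)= [8, 1, 2, 3, 4, 5, 7, 11, 13, 9, 10, 0, 12, 15, 14, 6]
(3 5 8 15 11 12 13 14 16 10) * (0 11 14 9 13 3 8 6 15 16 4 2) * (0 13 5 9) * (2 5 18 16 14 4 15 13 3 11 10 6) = (0 10 8 14 15 4 5 2 3 9 18 16 6 13)(11 12) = [10, 1, 3, 9, 5, 2, 13, 7, 14, 18, 8, 12, 11, 0, 15, 4, 6, 17, 16]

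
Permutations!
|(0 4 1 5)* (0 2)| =5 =|(0 4 1 5 2)|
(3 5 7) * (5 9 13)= [0, 1, 2, 9, 4, 7, 6, 3, 8, 13, 10, 11, 12, 5]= (3 9 13 5 7)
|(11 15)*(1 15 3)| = |(1 15 11 3)| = 4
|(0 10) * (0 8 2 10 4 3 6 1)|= |(0 4 3 6 1)(2 10 8)|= 15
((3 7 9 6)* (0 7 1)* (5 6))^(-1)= (0 1 3 6 5 9 7)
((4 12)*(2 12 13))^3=(2 13 4 12)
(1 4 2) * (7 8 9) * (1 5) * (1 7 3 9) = [0, 4, 5, 9, 2, 7, 6, 8, 1, 3] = (1 4 2 5 7 8)(3 9)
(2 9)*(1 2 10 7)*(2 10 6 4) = (1 10 7)(2 9 6 4) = [0, 10, 9, 3, 2, 5, 4, 1, 8, 6, 7]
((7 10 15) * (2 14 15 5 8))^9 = (2 15 10 8 14 7 5)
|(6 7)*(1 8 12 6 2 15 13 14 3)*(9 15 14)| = 24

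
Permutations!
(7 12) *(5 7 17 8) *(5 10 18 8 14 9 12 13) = [0, 1, 2, 3, 4, 7, 6, 13, 10, 12, 18, 11, 17, 5, 9, 15, 16, 14, 8] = (5 7 13)(8 10 18)(9 12 17 14)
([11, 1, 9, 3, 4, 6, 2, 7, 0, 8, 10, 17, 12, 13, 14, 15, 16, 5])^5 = [2, 1, 17, 3, 4, 0, 11, 7, 6, 5, 10, 9, 12, 13, 14, 15, 16, 8]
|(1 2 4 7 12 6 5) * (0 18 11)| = 21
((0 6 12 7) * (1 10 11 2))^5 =((0 6 12 7)(1 10 11 2))^5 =(0 6 12 7)(1 10 11 2)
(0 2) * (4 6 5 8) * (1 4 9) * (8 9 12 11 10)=[2, 4, 0, 3, 6, 9, 5, 7, 12, 1, 8, 10, 11]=(0 2)(1 4 6 5 9)(8 12 11 10)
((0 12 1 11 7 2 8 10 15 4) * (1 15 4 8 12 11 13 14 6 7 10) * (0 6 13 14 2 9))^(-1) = ((0 11 10 4 6 7 9)(1 14 13 2 12 15 8))^(-1) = (0 9 7 6 4 10 11)(1 8 15 12 2 13 14)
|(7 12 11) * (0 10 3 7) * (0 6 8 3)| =6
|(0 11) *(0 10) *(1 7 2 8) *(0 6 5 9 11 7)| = |(0 7 2 8 1)(5 9 11 10 6)| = 5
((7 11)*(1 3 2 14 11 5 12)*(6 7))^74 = ((1 3 2 14 11 6 7 5 12))^74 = (1 2 11 7 12 3 14 6 5)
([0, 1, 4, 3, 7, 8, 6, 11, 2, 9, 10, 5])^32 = [0, 1, 7, 3, 11, 2, 6, 5, 4, 9, 10, 8]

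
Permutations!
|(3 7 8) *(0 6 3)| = |(0 6 3 7 8)| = 5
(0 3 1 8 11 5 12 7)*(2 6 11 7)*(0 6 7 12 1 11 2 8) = (0 3 11 5 1)(2 7 6)(8 12) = [3, 0, 7, 11, 4, 1, 2, 6, 12, 9, 10, 5, 8]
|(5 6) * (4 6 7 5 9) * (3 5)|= 3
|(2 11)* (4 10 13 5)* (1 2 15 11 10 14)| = |(1 2 10 13 5 4 14)(11 15)| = 14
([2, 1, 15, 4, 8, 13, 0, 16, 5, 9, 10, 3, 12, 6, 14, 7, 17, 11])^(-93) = [13, 1, 6, 17, 11, 4, 5, 2, 3, 9, 10, 16, 12, 8, 14, 0, 15, 7]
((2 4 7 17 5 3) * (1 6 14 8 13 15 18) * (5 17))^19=((1 6 14 8 13 15 18)(2 4 7 5 3))^19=(1 15 8 6 18 13 14)(2 3 5 7 4)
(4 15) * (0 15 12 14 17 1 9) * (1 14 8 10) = (0 15 4 12 8 10 1 9)(14 17) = [15, 9, 2, 3, 12, 5, 6, 7, 10, 0, 1, 11, 8, 13, 17, 4, 16, 14]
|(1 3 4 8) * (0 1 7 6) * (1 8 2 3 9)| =|(0 8 7 6)(1 9)(2 3 4)| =12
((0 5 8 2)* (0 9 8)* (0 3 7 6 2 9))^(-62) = (9)(0 6 3)(2 7 5)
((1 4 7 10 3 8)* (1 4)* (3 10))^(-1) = ((10)(3 8 4 7))^(-1) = (10)(3 7 4 8)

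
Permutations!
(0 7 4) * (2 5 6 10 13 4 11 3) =(0 7 11 3 2 5 6 10 13 4) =[7, 1, 5, 2, 0, 6, 10, 11, 8, 9, 13, 3, 12, 4]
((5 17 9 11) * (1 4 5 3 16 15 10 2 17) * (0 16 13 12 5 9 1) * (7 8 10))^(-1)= (0 5 12 13 3 11 9 4 1 17 2 10 8 7 15 16)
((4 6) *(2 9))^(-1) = (2 9)(4 6)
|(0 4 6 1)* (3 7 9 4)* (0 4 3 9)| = |(0 9 3 7)(1 4 6)| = 12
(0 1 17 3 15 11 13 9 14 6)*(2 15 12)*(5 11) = (0 1 17 3 12 2 15 5 11 13 9 14 6) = [1, 17, 15, 12, 4, 11, 0, 7, 8, 14, 10, 13, 2, 9, 6, 5, 16, 3]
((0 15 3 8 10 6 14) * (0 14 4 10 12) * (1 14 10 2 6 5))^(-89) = ((0 15 3 8 12)(1 14 10 5)(2 6 4))^(-89) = (0 15 3 8 12)(1 5 10 14)(2 6 4)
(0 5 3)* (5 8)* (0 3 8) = [0, 1, 2, 3, 4, 8, 6, 7, 5] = (5 8)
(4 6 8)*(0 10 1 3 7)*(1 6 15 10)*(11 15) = (0 1 3 7)(4 11 15 10 6 8) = [1, 3, 2, 7, 11, 5, 8, 0, 4, 9, 6, 15, 12, 13, 14, 10]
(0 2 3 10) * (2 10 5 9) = (0 10)(2 3 5 9) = [10, 1, 3, 5, 4, 9, 6, 7, 8, 2, 0]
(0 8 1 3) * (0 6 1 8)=(8)(1 3 6)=[0, 3, 2, 6, 4, 5, 1, 7, 8]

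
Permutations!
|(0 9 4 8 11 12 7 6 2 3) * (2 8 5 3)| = |(0 9 4 5 3)(6 8 11 12 7)| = 5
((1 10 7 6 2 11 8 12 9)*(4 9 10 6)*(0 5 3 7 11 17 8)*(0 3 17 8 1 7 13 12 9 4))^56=(0 17 6 8 7 5 1 2 9)(3 13 12 10 11)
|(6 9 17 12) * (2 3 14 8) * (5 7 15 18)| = |(2 3 14 8)(5 7 15 18)(6 9 17 12)| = 4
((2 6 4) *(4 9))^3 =(2 4 9 6)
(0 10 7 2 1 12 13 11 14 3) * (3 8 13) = [10, 12, 1, 0, 4, 5, 6, 2, 13, 9, 7, 14, 3, 11, 8] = (0 10 7 2 1 12 3)(8 13 11 14)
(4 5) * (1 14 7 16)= [0, 14, 2, 3, 5, 4, 6, 16, 8, 9, 10, 11, 12, 13, 7, 15, 1]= (1 14 7 16)(4 5)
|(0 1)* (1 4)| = 3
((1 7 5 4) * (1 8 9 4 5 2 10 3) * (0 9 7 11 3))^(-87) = ((0 9 4 8 7 2 10)(1 11 3))^(-87) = (11)(0 7 9 2 4 10 8)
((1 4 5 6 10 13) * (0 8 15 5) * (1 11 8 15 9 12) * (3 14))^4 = (0 10 9)(1 5 11)(4 6 8)(12 15 13)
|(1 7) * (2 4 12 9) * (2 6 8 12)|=4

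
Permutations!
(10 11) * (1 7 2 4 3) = [0, 7, 4, 1, 3, 5, 6, 2, 8, 9, 11, 10] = (1 7 2 4 3)(10 11)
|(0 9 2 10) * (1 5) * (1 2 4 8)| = |(0 9 4 8 1 5 2 10)| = 8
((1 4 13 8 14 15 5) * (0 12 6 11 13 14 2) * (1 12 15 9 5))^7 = (0 12 15 6 1 11 4 13 14 8 9 2 5)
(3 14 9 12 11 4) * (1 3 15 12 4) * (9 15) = (1 3 14 15 12 11)(4 9) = [0, 3, 2, 14, 9, 5, 6, 7, 8, 4, 10, 1, 11, 13, 15, 12]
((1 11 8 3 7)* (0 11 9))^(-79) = ((0 11 8 3 7 1 9))^(-79) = (0 1 3 11 9 7 8)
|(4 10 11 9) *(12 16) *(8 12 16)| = 4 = |(16)(4 10 11 9)(8 12)|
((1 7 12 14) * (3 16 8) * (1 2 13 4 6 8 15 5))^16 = (1 14 4 3 5 12 13 8 15 7 2 6 16) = ((1 7 12 14 2 13 4 6 8 3 16 15 5))^16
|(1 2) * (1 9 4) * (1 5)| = 5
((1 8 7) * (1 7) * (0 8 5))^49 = (0 8 1 5)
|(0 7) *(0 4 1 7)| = |(1 7 4)| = 3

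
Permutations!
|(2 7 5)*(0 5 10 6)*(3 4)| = 6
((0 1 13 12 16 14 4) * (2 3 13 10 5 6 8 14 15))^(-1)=(0 4 14 8 6 5 10 1)(2 15 16 12 13 3)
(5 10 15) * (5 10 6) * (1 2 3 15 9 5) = [0, 2, 3, 15, 4, 6, 1, 7, 8, 5, 9, 11, 12, 13, 14, 10] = (1 2 3 15 10 9 5 6)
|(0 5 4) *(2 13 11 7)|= |(0 5 4)(2 13 11 7)|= 12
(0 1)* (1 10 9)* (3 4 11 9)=(0 10 3 4 11 9 1)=[10, 0, 2, 4, 11, 5, 6, 7, 8, 1, 3, 9]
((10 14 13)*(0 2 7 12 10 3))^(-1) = (0 3 13 14 10 12 7 2)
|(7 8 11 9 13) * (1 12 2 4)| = |(1 12 2 4)(7 8 11 9 13)| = 20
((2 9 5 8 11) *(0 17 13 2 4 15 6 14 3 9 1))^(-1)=((0 17 13 2 1)(3 9 5 8 11 4 15 6 14))^(-1)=(0 1 2 13 17)(3 14 6 15 4 11 8 5 9)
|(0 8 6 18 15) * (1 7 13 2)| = |(0 8 6 18 15)(1 7 13 2)| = 20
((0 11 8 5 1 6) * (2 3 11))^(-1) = ((0 2 3 11 8 5 1 6))^(-1) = (0 6 1 5 8 11 3 2)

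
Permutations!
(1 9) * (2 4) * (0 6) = (0 6)(1 9)(2 4) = [6, 9, 4, 3, 2, 5, 0, 7, 8, 1]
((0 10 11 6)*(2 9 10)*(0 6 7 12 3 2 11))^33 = (0 11 7 12 3 2 9 10)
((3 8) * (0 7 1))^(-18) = (8)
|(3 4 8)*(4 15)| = |(3 15 4 8)| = 4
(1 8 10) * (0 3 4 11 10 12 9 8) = (0 3 4 11 10 1)(8 12 9) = [3, 0, 2, 4, 11, 5, 6, 7, 12, 8, 1, 10, 9]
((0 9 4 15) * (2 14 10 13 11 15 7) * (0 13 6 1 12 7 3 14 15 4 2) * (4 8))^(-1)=(0 7 12 1 6 10 14 3 4 8 11 13 15 2 9)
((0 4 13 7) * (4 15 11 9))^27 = (0 7 13 4 9 11 15)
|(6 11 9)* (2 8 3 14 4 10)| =|(2 8 3 14 4 10)(6 11 9)| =6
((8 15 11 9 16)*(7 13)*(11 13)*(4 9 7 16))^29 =(4 9)(7 11)(8 15 13 16) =((4 9)(7 11)(8 15 13 16))^29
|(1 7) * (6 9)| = 2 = |(1 7)(6 9)|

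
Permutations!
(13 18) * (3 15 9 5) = (3 15 9 5)(13 18) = [0, 1, 2, 15, 4, 3, 6, 7, 8, 5, 10, 11, 12, 18, 14, 9, 16, 17, 13]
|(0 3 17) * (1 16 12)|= 3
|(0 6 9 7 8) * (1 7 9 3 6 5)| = 10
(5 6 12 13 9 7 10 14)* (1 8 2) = [0, 8, 1, 3, 4, 6, 12, 10, 2, 7, 14, 11, 13, 9, 5] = (1 8 2)(5 6 12 13 9 7 10 14)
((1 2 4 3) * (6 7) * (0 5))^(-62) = ((0 5)(1 2 4 3)(6 7))^(-62) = (7)(1 4)(2 3)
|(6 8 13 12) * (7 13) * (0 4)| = |(0 4)(6 8 7 13 12)| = 10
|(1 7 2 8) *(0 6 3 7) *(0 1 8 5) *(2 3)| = |(8)(0 6 2 5)(3 7)| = 4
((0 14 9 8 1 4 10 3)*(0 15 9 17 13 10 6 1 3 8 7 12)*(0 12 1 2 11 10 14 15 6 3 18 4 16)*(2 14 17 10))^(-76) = (0 9 1)(3 6 14 10 8 18 4)(7 16 15)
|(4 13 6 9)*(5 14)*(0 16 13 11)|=14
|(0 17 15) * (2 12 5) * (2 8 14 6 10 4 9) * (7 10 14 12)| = 30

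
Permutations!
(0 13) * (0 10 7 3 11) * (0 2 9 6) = (0 13 10 7 3 11 2 9 6) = [13, 1, 9, 11, 4, 5, 0, 3, 8, 6, 7, 2, 12, 10]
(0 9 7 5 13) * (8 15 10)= (0 9 7 5 13)(8 15 10)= [9, 1, 2, 3, 4, 13, 6, 5, 15, 7, 8, 11, 12, 0, 14, 10]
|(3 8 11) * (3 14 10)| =|(3 8 11 14 10)| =5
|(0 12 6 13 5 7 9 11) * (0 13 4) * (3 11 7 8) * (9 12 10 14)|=40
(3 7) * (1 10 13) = [0, 10, 2, 7, 4, 5, 6, 3, 8, 9, 13, 11, 12, 1] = (1 10 13)(3 7)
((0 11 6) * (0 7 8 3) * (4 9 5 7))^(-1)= (0 3 8 7 5 9 4 6 11)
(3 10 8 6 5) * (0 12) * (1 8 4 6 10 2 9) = [12, 8, 9, 2, 6, 3, 5, 7, 10, 1, 4, 11, 0] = (0 12)(1 8 10 4 6 5 3 2 9)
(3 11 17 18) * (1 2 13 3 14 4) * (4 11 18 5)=[0, 2, 13, 18, 1, 4, 6, 7, 8, 9, 10, 17, 12, 3, 11, 15, 16, 5, 14]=(1 2 13 3 18 14 11 17 5 4)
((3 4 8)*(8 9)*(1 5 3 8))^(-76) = (1 9 4 3 5)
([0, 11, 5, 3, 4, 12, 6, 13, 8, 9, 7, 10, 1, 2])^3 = [0, 7, 1, 3, 4, 11, 6, 5, 8, 9, 2, 13, 10, 12]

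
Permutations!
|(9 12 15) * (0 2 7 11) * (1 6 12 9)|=4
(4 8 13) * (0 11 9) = (0 11 9)(4 8 13) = [11, 1, 2, 3, 8, 5, 6, 7, 13, 0, 10, 9, 12, 4]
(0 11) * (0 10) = (0 11 10) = [11, 1, 2, 3, 4, 5, 6, 7, 8, 9, 0, 10]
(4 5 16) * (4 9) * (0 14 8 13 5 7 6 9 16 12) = (16)(0 14 8 13 5 12)(4 7 6 9) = [14, 1, 2, 3, 7, 12, 9, 6, 13, 4, 10, 11, 0, 5, 8, 15, 16]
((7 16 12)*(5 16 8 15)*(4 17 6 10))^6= (4 6)(10 17)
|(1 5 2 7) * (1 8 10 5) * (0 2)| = 6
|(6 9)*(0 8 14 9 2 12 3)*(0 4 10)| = 10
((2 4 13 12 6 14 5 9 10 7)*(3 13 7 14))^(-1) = ((2 4 7)(3 13 12 6)(5 9 10 14))^(-1) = (2 7 4)(3 6 12 13)(5 14 10 9)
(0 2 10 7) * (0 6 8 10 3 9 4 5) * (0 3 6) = (0 2 6 8 10 7)(3 9 4 5) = [2, 1, 6, 9, 5, 3, 8, 0, 10, 4, 7]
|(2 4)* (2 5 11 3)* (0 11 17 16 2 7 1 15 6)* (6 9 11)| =|(0 6)(1 15 9 11 3 7)(2 4 5 17 16)| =30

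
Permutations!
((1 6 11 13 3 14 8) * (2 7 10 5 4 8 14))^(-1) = ((14)(1 6 11 13 3 2 7 10 5 4 8))^(-1) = (14)(1 8 4 5 10 7 2 3 13 11 6)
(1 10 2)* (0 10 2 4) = [10, 2, 1, 3, 0, 5, 6, 7, 8, 9, 4] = (0 10 4)(1 2)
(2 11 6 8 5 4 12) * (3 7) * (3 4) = (2 11 6 8 5 3 7 4 12) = [0, 1, 11, 7, 12, 3, 8, 4, 5, 9, 10, 6, 2]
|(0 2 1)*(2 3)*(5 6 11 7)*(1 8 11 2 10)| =12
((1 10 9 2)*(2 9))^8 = (1 2 10)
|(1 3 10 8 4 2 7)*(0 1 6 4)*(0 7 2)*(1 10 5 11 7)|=10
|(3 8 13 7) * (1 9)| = 4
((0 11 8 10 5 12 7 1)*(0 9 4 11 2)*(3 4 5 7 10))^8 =(1 5 10)(7 9 12)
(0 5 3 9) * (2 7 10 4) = (0 5 3 9)(2 7 10 4) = [5, 1, 7, 9, 2, 3, 6, 10, 8, 0, 4]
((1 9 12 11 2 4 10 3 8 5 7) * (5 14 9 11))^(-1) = ((1 11 2 4 10 3 8 14 9 12 5 7))^(-1) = (1 7 5 12 9 14 8 3 10 4 2 11)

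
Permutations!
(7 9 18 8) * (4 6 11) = (4 6 11)(7 9 18 8) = [0, 1, 2, 3, 6, 5, 11, 9, 7, 18, 10, 4, 12, 13, 14, 15, 16, 17, 8]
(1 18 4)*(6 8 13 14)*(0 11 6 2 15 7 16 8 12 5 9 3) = (0 11 6 12 5 9 3)(1 18 4)(2 15 7 16 8 13 14) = [11, 18, 15, 0, 1, 9, 12, 16, 13, 3, 10, 6, 5, 14, 2, 7, 8, 17, 4]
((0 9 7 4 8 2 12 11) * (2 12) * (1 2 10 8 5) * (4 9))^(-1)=((0 4 5 1 2 10 8 12 11)(7 9))^(-1)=(0 11 12 8 10 2 1 5 4)(7 9)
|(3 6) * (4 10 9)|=6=|(3 6)(4 10 9)|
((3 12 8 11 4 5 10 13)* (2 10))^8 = (2 5 4 11 8 12 3 13 10) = ((2 10 13 3 12 8 11 4 5))^8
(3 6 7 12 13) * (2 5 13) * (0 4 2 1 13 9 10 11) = (0 4 2 5 9 10 11)(1 13 3 6 7 12) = [4, 13, 5, 6, 2, 9, 7, 12, 8, 10, 11, 0, 1, 3]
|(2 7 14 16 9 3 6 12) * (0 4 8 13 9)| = 12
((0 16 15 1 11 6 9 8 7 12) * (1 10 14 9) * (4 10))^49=(0 12 7 8 9 14 10 4 15 16)(1 11 6)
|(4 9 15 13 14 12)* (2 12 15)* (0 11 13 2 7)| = |(0 11 13 14 15 2 12 4 9 7)| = 10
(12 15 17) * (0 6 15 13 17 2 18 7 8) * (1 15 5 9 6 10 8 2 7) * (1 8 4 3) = (0 10 4 3 1 15 7 2 18 8)(5 9 6)(12 13 17) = [10, 15, 18, 1, 3, 9, 5, 2, 0, 6, 4, 11, 13, 17, 14, 7, 16, 12, 8]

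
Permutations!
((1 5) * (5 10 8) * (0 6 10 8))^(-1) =(0 10 6)(1 5 8)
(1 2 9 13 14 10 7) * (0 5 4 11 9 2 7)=[5, 7, 2, 3, 11, 4, 6, 1, 8, 13, 0, 9, 12, 14, 10]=(0 5 4 11 9 13 14 10)(1 7)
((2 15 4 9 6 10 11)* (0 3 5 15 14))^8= ((0 3 5 15 4 9 6 10 11 2 14))^8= (0 11 9 5 14 10 4 3 2 6 15)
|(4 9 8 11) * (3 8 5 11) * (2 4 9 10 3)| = |(2 4 10 3 8)(5 11 9)| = 15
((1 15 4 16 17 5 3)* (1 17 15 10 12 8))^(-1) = (1 8 12 10)(3 5 17)(4 15 16) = ((1 10 12 8)(3 17 5)(4 16 15))^(-1)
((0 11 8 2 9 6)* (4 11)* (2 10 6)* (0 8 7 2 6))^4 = ((0 4 11 7 2 9 6 8 10))^4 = (0 2 10 7 8 11 6 4 9)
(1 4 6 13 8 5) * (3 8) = [0, 4, 2, 8, 6, 1, 13, 7, 5, 9, 10, 11, 12, 3] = (1 4 6 13 3 8 5)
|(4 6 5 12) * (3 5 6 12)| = 2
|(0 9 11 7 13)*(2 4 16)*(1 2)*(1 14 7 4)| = 8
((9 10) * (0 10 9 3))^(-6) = (10)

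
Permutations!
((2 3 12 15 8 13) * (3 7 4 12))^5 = ((2 7 4 12 15 8 13))^5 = (2 8 12 7 13 15 4)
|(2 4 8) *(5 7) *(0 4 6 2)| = |(0 4 8)(2 6)(5 7)| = 6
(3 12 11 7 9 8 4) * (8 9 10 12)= (3 8 4)(7 10 12 11)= [0, 1, 2, 8, 3, 5, 6, 10, 4, 9, 12, 7, 11]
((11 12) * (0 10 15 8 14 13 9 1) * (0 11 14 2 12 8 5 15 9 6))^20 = ((0 10 9 1 11 8 2 12 14 13 6)(5 15))^20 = (15)(0 13 12 8 1 10 6 14 2 11 9)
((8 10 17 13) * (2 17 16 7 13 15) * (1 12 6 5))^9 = ((1 12 6 5)(2 17 15)(7 13 8 10 16))^9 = (17)(1 12 6 5)(7 16 10 8 13)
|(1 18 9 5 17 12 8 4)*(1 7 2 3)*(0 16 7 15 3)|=20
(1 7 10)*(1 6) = (1 7 10 6) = [0, 7, 2, 3, 4, 5, 1, 10, 8, 9, 6]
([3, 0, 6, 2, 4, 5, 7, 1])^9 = (0 6)(1 2)(3 7)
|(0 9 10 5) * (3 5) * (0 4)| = |(0 9 10 3 5 4)| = 6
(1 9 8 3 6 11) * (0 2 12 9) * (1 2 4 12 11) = (0 4 12 9 8 3 6 1)(2 11) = [4, 0, 11, 6, 12, 5, 1, 7, 3, 8, 10, 2, 9]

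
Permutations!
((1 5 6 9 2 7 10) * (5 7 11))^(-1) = (1 10 7)(2 9 6 5 11)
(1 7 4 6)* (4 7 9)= (1 9 4 6)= [0, 9, 2, 3, 6, 5, 1, 7, 8, 4]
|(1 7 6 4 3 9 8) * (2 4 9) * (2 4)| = |(1 7 6 9 8)(3 4)| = 10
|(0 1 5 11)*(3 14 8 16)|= 4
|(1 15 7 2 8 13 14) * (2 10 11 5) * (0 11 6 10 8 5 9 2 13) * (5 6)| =|(0 11 9 2 6 10 5 13 14 1 15 7 8)| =13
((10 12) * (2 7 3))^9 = ((2 7 3)(10 12))^9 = (10 12)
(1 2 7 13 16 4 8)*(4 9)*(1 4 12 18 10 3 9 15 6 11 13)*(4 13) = (1 2 7)(3 9 12 18 10)(4 8 13 16 15 6 11) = [0, 2, 7, 9, 8, 5, 11, 1, 13, 12, 3, 4, 18, 16, 14, 6, 15, 17, 10]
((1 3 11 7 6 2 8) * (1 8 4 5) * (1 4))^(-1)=((1 3 11 7 6 2)(4 5))^(-1)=(1 2 6 7 11 3)(4 5)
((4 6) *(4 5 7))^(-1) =(4 7 5 6)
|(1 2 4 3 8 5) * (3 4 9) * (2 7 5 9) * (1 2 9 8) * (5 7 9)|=|(1 9 3)(2 5)|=6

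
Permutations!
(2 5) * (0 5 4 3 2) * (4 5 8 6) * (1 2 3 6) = (0 8 1 2 5)(4 6) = [8, 2, 5, 3, 6, 0, 4, 7, 1]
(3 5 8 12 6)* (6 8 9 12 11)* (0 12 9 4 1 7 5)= [12, 7, 2, 0, 1, 4, 3, 5, 11, 9, 10, 6, 8]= (0 12 8 11 6 3)(1 7 5 4)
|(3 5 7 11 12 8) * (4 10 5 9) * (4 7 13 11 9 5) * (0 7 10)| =30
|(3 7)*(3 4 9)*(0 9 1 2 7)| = |(0 9 3)(1 2 7 4)| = 12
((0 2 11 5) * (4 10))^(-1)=(0 5 11 2)(4 10)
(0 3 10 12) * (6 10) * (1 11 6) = (0 3 1 11 6 10 12) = [3, 11, 2, 1, 4, 5, 10, 7, 8, 9, 12, 6, 0]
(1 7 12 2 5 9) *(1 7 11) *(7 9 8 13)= (1 11)(2 5 8 13 7 12)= [0, 11, 5, 3, 4, 8, 6, 12, 13, 9, 10, 1, 2, 7]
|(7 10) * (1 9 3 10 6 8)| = 7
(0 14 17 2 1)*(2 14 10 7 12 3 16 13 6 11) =(0 10 7 12 3 16 13 6 11 2 1)(14 17) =[10, 0, 1, 16, 4, 5, 11, 12, 8, 9, 7, 2, 3, 6, 17, 15, 13, 14]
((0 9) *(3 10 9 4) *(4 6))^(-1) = ((0 6 4 3 10 9))^(-1) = (0 9 10 3 4 6)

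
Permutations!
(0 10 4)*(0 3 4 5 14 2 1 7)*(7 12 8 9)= [10, 12, 1, 4, 3, 14, 6, 0, 9, 7, 5, 11, 8, 13, 2]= (0 10 5 14 2 1 12 8 9 7)(3 4)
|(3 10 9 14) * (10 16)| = 5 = |(3 16 10 9 14)|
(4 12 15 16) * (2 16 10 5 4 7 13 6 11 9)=[0, 1, 16, 3, 12, 4, 11, 13, 8, 2, 5, 9, 15, 6, 14, 10, 7]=(2 16 7 13 6 11 9)(4 12 15 10 5)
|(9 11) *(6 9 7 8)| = |(6 9 11 7 8)| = 5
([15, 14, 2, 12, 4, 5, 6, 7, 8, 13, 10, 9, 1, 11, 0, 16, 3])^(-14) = (16)(9 13 11)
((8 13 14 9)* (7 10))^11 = ((7 10)(8 13 14 9))^11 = (7 10)(8 9 14 13)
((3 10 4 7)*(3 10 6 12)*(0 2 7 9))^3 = ((0 2 7 10 4 9)(3 6 12))^3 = (12)(0 10)(2 4)(7 9)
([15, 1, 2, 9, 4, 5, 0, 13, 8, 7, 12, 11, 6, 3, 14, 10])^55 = [0, 1, 2, 13, 4, 5, 6, 9, 8, 3, 10, 11, 12, 7, 14, 15]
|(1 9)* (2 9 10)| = |(1 10 2 9)| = 4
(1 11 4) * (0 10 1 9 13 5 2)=[10, 11, 0, 3, 9, 2, 6, 7, 8, 13, 1, 4, 12, 5]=(0 10 1 11 4 9 13 5 2)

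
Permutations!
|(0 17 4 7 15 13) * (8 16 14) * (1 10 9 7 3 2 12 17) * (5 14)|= |(0 1 10 9 7 15 13)(2 12 17 4 3)(5 14 8 16)|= 140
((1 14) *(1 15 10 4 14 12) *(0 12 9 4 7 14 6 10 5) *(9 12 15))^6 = ((0 15 5)(1 12)(4 6 10 7 14 9))^6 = (15)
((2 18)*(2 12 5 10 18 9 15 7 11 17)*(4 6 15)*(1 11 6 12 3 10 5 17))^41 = (1 11)(2 9 4 12 17)(3 18 10)(6 7 15)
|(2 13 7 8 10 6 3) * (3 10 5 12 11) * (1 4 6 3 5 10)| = 6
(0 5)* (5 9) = [9, 1, 2, 3, 4, 0, 6, 7, 8, 5] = (0 9 5)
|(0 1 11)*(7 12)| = 6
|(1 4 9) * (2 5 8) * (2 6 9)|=7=|(1 4 2 5 8 6 9)|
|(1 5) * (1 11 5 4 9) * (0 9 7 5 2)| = |(0 9 1 4 7 5 11 2)| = 8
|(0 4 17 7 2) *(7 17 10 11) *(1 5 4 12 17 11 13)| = 30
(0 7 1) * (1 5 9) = (0 7 5 9 1) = [7, 0, 2, 3, 4, 9, 6, 5, 8, 1]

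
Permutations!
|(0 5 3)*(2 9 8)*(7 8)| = 12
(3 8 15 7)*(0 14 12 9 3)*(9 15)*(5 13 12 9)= (0 14 9 3 8 5 13 12 15 7)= [14, 1, 2, 8, 4, 13, 6, 0, 5, 3, 10, 11, 15, 12, 9, 7]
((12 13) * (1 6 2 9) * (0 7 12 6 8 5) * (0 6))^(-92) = (13)(1 2 5)(6 8 9)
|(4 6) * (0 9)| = |(0 9)(4 6)| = 2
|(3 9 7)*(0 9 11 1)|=6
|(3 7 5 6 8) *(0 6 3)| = 3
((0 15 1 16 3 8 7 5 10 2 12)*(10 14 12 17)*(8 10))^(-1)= (0 12 14 5 7 8 17 2 10 3 16 1 15)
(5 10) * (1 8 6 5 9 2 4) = [0, 8, 4, 3, 1, 10, 5, 7, 6, 2, 9] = (1 8 6 5 10 9 2 4)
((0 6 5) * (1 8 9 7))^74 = ((0 6 5)(1 8 9 7))^74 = (0 5 6)(1 9)(7 8)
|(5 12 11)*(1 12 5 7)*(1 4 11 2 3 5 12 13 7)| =|(1 13 7 4 11)(2 3 5 12)| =20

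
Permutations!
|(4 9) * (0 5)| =2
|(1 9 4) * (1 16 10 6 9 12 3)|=15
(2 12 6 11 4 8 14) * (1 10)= (1 10)(2 12 6 11 4 8 14)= [0, 10, 12, 3, 8, 5, 11, 7, 14, 9, 1, 4, 6, 13, 2]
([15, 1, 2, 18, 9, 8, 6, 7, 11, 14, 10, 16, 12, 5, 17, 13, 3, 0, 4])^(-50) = (0 13 8 16 18 9 17 15 5 11 3 4 14)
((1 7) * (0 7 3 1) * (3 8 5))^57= (0 7)(1 8 5 3)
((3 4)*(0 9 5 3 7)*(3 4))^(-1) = (0 7 4 5 9)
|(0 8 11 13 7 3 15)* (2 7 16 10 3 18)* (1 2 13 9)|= 13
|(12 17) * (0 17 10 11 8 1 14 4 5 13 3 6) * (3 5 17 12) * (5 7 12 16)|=|(0 16 5 13 7 12 10 11 8 1 14 4 17 3 6)|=15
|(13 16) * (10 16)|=3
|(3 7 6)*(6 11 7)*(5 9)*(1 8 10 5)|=10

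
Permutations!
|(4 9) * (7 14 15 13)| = |(4 9)(7 14 15 13)| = 4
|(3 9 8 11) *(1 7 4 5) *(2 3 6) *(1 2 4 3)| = |(1 7 3 9 8 11 6 4 5 2)| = 10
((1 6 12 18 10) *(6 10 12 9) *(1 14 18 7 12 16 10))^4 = ((6 9)(7 12)(10 14 18 16))^4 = (18)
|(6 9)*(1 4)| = |(1 4)(6 9)| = 2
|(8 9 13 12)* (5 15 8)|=6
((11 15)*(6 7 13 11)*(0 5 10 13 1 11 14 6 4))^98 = (0 4 15 11 1 7 6 14 13 10 5)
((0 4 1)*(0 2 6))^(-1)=(0 6 2 1 4)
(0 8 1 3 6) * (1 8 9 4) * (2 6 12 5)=[9, 3, 6, 12, 1, 2, 0, 7, 8, 4, 10, 11, 5]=(0 9 4 1 3 12 5 2 6)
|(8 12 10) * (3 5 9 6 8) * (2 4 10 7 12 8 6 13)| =14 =|(2 4 10 3 5 9 13)(7 12)|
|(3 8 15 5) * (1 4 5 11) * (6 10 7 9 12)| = 35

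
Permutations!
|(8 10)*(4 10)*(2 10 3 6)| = 6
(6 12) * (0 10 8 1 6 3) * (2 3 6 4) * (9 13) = (0 10 8 1 4 2 3)(6 12)(9 13) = [10, 4, 3, 0, 2, 5, 12, 7, 1, 13, 8, 11, 6, 9]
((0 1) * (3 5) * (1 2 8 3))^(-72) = ((0 2 8 3 5 1))^(-72) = (8)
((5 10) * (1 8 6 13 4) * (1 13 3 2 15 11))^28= (15)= ((1 8 6 3 2 15 11)(4 13)(5 10))^28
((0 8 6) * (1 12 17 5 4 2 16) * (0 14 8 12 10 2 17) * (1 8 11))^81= ((0 12)(1 10 2 16 8 6 14 11)(4 17 5))^81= (17)(0 12)(1 10 2 16 8 6 14 11)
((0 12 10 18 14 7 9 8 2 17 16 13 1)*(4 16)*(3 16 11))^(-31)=(0 12 10 18 14 7 9 8 2 17 4 11 3 16 13 1)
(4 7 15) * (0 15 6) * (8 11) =(0 15 4 7 6)(8 11) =[15, 1, 2, 3, 7, 5, 0, 6, 11, 9, 10, 8, 12, 13, 14, 4]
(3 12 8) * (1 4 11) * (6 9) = (1 4 11)(3 12 8)(6 9) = [0, 4, 2, 12, 11, 5, 9, 7, 3, 6, 10, 1, 8]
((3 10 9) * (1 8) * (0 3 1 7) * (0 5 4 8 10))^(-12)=(10)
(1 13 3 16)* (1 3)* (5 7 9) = (1 13)(3 16)(5 7 9) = [0, 13, 2, 16, 4, 7, 6, 9, 8, 5, 10, 11, 12, 1, 14, 15, 3]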